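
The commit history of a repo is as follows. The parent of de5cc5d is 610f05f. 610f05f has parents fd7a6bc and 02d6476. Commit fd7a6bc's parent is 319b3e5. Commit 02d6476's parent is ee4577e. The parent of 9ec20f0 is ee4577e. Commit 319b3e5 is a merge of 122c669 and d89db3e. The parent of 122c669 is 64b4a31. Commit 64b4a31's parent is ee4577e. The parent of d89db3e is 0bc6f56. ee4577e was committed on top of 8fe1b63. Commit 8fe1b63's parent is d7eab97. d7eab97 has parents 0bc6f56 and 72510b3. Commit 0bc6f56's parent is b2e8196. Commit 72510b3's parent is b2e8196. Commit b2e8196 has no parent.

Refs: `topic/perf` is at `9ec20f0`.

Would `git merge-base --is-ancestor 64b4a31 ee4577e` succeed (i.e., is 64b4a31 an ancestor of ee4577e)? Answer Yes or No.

No

Ancestors of ee4577e: {0bc6f56, 72510b3, 8fe1b63, b2e8196, d7eab97, ee4577e}.
64b4a31 is not in that set, so it is not an ancestor of ee4577e.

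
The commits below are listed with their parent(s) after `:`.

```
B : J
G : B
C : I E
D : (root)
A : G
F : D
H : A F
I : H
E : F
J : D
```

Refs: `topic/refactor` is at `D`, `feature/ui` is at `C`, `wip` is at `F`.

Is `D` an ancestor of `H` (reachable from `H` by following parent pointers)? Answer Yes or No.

Yes

Ancestors of H (commits reachable by following parents): {A, B, D, F, G, H, J}.
D is in that set, so it is an ancestor of H.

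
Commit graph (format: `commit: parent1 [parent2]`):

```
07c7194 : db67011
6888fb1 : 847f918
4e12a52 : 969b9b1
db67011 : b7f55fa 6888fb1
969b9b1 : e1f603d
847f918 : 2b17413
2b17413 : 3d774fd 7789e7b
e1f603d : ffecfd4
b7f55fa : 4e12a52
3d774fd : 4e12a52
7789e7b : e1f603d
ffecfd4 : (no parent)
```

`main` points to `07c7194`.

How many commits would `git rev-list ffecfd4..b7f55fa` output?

4

Reachable from b7f55fa: {4e12a52, 969b9b1, b7f55fa, e1f603d, ffecfd4}.
Reachable from ffecfd4: {ffecfd4}.
In b7f55fa's history but not ffecfd4's: {4e12a52, 969b9b1, b7f55fa, e1f603d} — 4 commits.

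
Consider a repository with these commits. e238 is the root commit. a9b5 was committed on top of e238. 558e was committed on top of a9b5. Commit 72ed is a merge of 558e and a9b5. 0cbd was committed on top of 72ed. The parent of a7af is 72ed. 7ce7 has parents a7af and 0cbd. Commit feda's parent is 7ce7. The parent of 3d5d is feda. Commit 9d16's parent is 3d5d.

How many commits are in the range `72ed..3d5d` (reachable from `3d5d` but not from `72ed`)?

5

Reachable from 3d5d: {0cbd, 3d5d, 558e, 72ed, 7ce7, a7af, a9b5, e238, feda}.
Reachable from 72ed: {558e, 72ed, a9b5, e238}.
In 3d5d's history but not 72ed's: {0cbd, 3d5d, 7ce7, a7af, feda} — 5 commits.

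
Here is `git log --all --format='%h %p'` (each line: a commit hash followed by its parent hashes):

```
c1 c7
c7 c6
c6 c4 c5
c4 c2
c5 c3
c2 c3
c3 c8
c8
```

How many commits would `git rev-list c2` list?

Walking parent pointers from c2: reachable set = {c2, c3, c8}.
That is 3 commits.

3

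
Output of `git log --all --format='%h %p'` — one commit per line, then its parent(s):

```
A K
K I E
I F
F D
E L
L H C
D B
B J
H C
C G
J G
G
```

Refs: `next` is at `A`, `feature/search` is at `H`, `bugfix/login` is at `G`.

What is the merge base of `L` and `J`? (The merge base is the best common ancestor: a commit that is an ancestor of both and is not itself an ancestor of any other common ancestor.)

Ancestors of L: {C, G, H, L}.
Ancestors of J: {G, J}.
Common ancestors: {G}.
The only common ancestor is G, so it is the merge base.

G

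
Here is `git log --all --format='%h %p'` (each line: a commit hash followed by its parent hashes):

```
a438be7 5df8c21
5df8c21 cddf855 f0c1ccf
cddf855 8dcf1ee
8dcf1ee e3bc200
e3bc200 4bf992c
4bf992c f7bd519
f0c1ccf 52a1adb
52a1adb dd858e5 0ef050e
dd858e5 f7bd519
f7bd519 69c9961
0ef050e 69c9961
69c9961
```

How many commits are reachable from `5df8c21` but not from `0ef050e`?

9

Reachable from 5df8c21: {0ef050e, 4bf992c, 52a1adb, 5df8c21, 69c9961, 8dcf1ee, cddf855, dd858e5, e3bc200, f0c1ccf, f7bd519}.
Reachable from 0ef050e: {0ef050e, 69c9961}.
In 5df8c21's history but not 0ef050e's: {4bf992c, 52a1adb, 5df8c21, 8dcf1ee, cddf855, dd858e5, e3bc200, f0c1ccf, f7bd519} — 9 commits.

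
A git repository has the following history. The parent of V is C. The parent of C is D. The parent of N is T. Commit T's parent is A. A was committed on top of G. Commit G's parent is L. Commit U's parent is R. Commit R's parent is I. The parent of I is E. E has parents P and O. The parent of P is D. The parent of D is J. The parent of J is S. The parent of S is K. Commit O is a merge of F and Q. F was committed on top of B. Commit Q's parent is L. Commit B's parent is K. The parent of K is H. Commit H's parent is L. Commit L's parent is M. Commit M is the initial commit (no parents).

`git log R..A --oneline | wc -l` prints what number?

2

Reachable from A: {A, G, L, M}.
Reachable from R: {B, D, E, F, H, I, J, K, L, M, O, P, Q, R, S}.
In A's history but not R's: {A, G} — 2 commits.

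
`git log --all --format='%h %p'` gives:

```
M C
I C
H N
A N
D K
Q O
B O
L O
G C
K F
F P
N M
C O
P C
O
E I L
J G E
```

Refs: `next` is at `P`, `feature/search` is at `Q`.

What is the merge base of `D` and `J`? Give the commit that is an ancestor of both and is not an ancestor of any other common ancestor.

Ancestors of D: {C, D, F, K, O, P}.
Ancestors of J: {C, E, G, I, J, L, O}.
Common ancestors: {C, O}.
Among these, C is not an ancestor of any other common ancestor — it is the merge base.

C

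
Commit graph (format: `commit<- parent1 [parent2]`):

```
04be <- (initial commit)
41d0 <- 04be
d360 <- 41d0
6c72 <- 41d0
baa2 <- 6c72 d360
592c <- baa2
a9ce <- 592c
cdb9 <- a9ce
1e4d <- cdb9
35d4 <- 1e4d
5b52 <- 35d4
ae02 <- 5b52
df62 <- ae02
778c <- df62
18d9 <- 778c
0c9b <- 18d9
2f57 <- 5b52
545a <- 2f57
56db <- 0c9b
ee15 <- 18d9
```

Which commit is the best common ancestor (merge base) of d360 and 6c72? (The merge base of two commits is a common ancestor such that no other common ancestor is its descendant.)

Ancestors of d360: {04be, 41d0, d360}.
Ancestors of 6c72: {04be, 41d0, 6c72}.
Common ancestors: {04be, 41d0}.
Among these, 41d0 is not an ancestor of any other common ancestor — it is the merge base.

41d0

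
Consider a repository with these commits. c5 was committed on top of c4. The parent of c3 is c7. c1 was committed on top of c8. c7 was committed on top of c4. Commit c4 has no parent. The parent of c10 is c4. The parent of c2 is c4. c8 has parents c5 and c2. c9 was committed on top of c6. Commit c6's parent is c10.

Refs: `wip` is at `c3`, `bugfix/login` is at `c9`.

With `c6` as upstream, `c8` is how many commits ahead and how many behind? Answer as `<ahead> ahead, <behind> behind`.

Reachable from c8: {c2, c4, c5, c8}.
Reachable from c6: {c10, c4, c6}.
Only in c8's history (ahead): {c2, c5, c8} — 3.
Only in c6's history (behind): {c10, c6} — 2.

3 ahead, 2 behind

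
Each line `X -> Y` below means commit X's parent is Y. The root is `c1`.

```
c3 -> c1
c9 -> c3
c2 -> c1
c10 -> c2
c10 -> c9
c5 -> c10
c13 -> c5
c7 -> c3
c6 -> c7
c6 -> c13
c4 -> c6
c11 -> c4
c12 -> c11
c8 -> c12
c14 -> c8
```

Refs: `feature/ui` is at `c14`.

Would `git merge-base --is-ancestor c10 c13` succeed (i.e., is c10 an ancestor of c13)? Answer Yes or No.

Ancestors of c13 (commits reachable by following parents): {c1, c10, c13, c2, c3, c5, c9}.
c10 is in that set, so it is an ancestor of c13.

Yes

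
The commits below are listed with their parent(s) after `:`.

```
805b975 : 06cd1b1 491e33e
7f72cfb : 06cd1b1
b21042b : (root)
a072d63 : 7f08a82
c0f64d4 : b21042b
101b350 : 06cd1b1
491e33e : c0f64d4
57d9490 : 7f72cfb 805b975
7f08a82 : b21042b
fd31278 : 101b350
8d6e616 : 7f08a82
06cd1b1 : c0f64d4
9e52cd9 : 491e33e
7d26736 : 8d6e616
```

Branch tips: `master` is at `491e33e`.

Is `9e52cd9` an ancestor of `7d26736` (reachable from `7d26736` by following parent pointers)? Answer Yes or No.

Ancestors of 7d26736: {7d26736, 7f08a82, 8d6e616, b21042b}.
9e52cd9 is not in that set, so it is not an ancestor of 7d26736.

No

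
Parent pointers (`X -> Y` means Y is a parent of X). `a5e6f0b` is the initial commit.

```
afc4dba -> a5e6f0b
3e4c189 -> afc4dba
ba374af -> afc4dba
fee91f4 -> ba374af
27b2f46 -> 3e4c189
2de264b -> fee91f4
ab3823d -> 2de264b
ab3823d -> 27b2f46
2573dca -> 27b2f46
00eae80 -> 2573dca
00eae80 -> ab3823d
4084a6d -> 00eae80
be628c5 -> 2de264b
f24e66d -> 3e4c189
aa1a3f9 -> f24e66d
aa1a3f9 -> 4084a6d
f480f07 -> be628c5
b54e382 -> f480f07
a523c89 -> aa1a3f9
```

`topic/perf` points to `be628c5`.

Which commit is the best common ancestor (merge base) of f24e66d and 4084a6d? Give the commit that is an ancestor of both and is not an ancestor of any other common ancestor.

3e4c189

Ancestors of f24e66d: {3e4c189, a5e6f0b, afc4dba, f24e66d}.
Ancestors of 4084a6d: {00eae80, 2573dca, 27b2f46, 2de264b, 3e4c189, 4084a6d, a5e6f0b, ab3823d, afc4dba, ba374af, fee91f4}.
Common ancestors: {3e4c189, a5e6f0b, afc4dba}.
Among these, 3e4c189 is not an ancestor of any other common ancestor — it is the merge base.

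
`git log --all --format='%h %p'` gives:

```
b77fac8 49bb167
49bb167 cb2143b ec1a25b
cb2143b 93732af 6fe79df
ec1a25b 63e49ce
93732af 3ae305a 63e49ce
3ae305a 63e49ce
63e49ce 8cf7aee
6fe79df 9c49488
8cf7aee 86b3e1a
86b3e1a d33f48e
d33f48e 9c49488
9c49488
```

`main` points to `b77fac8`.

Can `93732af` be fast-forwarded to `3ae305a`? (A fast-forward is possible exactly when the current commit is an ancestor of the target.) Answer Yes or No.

A fast-forward from 93732af to 3ae305a is possible iff 93732af is an ancestor of 3ae305a.
Ancestors of 3ae305a: {3ae305a, 63e49ce, 86b3e1a, 8cf7aee, 9c49488, d33f48e}.
93732af is not among them, so fast-forward is not possible.

No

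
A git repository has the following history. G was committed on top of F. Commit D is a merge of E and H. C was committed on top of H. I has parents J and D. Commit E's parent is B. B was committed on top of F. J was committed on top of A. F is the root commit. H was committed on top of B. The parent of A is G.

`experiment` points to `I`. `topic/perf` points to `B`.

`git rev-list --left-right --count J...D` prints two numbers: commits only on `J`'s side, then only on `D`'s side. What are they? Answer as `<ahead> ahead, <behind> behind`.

3 ahead, 4 behind

Reachable from J: {A, F, G, J}.
Reachable from D: {B, D, E, F, H}.
Only in J's history (ahead): {A, G, J} — 3.
Only in D's history (behind): {B, D, E, H} — 4.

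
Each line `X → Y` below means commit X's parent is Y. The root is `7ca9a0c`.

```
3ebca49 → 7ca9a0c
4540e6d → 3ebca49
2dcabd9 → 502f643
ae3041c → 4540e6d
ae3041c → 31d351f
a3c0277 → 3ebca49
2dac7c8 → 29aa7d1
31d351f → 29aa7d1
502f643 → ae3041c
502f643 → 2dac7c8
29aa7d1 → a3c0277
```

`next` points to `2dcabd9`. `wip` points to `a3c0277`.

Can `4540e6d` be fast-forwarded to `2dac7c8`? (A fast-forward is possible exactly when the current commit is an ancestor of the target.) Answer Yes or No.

No

A fast-forward from 4540e6d to 2dac7c8 is possible iff 4540e6d is an ancestor of 2dac7c8.
Ancestors of 2dac7c8: {29aa7d1, 2dac7c8, 3ebca49, 7ca9a0c, a3c0277}.
4540e6d is not among them, so fast-forward is not possible.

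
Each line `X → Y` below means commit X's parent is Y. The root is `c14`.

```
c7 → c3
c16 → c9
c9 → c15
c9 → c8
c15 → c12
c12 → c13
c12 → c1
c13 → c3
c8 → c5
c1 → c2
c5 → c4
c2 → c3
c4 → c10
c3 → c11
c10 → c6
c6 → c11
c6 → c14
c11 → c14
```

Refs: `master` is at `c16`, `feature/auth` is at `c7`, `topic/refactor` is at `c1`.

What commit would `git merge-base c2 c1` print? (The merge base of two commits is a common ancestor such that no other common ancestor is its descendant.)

Ancestors of c2: {c11, c14, c2, c3}.
Ancestors of c1: {c1, c11, c14, c2, c3}.
Common ancestors: {c11, c14, c2, c3}.
Among these, c2 is not an ancestor of any other common ancestor — it is the merge base.

c2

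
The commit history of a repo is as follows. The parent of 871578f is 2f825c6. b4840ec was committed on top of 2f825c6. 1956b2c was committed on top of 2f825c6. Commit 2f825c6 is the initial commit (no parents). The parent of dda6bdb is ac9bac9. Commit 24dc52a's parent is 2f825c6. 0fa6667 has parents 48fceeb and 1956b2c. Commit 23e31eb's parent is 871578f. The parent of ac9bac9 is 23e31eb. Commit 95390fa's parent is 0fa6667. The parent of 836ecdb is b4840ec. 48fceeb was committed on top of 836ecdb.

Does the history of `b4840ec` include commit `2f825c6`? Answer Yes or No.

Yes

Ancestors of b4840ec (commits reachable by following parents): {2f825c6, b4840ec}.
2f825c6 is in that set, so it is an ancestor of b4840ec.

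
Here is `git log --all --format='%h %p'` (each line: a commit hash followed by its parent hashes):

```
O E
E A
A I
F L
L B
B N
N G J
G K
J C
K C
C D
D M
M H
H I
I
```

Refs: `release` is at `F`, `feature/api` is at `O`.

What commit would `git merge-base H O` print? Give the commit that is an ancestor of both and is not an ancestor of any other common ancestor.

Ancestors of H: {H, I}.
Ancestors of O: {A, E, I, O}.
Common ancestors: {I}.
The only common ancestor is I, so it is the merge base.

I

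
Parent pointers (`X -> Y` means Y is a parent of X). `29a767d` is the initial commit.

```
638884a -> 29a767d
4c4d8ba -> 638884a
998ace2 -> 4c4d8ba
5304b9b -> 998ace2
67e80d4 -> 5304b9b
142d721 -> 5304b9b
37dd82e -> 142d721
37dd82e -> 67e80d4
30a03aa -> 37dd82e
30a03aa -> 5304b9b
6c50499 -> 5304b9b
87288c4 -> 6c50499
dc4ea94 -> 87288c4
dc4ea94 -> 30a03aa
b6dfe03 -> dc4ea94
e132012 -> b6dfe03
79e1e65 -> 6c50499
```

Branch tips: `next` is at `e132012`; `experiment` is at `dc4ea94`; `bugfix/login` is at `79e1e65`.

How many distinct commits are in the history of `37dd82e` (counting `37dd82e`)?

Walking parent pointers from 37dd82e: reachable set = {142d721, 29a767d, 37dd82e, 4c4d8ba, 5304b9b, 638884a, 67e80d4, 998ace2}.
That is 8 commits.

8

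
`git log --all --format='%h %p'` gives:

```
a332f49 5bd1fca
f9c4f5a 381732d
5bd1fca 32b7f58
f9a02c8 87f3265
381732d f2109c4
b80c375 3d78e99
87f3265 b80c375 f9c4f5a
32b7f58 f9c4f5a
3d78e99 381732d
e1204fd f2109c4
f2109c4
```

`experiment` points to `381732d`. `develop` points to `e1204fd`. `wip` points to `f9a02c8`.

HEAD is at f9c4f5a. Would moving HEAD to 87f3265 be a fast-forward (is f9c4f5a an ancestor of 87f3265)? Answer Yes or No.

Yes

A fast-forward from f9c4f5a to 87f3265 is possible iff f9c4f5a is an ancestor of 87f3265.
Ancestors of 87f3265: {381732d, 3d78e99, 87f3265, b80c375, f2109c4, f9c4f5a}.
f9c4f5a is among them, so fast-forward is possible.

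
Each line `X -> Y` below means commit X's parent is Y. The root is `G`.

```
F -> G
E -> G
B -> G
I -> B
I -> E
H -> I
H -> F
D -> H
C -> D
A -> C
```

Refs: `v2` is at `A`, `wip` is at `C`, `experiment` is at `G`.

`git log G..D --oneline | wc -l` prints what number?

6

Reachable from D: {B, D, E, F, G, H, I}.
Reachable from G: {G}.
In D's history but not G's: {B, D, E, F, H, I} — 6 commits.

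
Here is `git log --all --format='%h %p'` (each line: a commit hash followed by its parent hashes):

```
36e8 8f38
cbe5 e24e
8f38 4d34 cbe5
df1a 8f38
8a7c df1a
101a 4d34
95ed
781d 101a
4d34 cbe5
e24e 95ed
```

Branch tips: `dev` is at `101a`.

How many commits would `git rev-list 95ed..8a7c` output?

6

Reachable from 8a7c: {4d34, 8a7c, 8f38, 95ed, cbe5, df1a, e24e}.
Reachable from 95ed: {95ed}.
In 8a7c's history but not 95ed's: {4d34, 8a7c, 8f38, cbe5, df1a, e24e} — 6 commits.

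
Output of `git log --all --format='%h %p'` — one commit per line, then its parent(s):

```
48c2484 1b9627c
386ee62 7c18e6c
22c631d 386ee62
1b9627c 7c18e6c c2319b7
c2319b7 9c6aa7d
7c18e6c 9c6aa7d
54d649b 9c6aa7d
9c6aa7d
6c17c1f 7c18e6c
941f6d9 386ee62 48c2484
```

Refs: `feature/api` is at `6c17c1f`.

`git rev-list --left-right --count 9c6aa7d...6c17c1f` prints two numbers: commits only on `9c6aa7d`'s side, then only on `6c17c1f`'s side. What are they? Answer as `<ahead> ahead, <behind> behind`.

0 ahead, 2 behind

Reachable from 9c6aa7d: {9c6aa7d}.
Reachable from 6c17c1f: {6c17c1f, 7c18e6c, 9c6aa7d}.
Only in 9c6aa7d's history (ahead): {} — 0.
Only in 6c17c1f's history (behind): {6c17c1f, 7c18e6c} — 2.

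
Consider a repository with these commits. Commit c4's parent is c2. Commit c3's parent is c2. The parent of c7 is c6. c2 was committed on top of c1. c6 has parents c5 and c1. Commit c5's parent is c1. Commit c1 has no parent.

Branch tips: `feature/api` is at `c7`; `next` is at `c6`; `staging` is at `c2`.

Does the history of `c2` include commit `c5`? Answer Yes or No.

Ancestors of c2: {c1, c2}.
c5 is not in that set, so it is not an ancestor of c2.

No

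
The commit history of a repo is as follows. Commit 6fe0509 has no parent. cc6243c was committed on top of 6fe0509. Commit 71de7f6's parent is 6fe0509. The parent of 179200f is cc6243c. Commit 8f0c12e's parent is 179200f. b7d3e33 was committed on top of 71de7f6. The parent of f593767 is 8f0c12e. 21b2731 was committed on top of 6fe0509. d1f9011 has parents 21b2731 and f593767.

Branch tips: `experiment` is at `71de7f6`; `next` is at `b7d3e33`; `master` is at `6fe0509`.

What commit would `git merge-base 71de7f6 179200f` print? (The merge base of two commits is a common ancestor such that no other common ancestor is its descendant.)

6fe0509

Ancestors of 71de7f6: {6fe0509, 71de7f6}.
Ancestors of 179200f: {179200f, 6fe0509, cc6243c}.
Common ancestors: {6fe0509}.
The only common ancestor is 6fe0509, so it is the merge base.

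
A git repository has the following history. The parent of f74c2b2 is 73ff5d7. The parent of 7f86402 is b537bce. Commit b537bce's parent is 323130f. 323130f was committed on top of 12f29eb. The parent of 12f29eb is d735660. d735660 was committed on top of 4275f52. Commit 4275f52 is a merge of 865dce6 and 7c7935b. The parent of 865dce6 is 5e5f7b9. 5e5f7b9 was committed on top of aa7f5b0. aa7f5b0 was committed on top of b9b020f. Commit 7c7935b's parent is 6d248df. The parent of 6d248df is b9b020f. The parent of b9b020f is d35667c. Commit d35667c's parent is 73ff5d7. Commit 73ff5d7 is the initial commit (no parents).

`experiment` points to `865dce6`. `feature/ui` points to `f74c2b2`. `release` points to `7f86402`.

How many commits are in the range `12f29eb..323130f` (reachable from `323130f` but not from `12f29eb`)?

Reachable from 323130f: {12f29eb, 323130f, 4275f52, 5e5f7b9, 6d248df, 73ff5d7, 7c7935b, 865dce6, aa7f5b0, b9b020f, d35667c, d735660}.
Reachable from 12f29eb: {12f29eb, 4275f52, 5e5f7b9, 6d248df, 73ff5d7, 7c7935b, 865dce6, aa7f5b0, b9b020f, d35667c, d735660}.
In 323130f's history but not 12f29eb's: {323130f} — 1 commit.

1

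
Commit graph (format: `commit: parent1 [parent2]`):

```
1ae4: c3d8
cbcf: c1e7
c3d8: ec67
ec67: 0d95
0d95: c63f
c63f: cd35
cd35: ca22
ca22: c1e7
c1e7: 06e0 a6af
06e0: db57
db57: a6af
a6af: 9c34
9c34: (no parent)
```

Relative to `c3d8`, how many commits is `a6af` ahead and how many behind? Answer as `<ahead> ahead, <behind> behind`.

Reachable from a6af: {9c34, a6af}.
Reachable from c3d8: {06e0, 0d95, 9c34, a6af, c1e7, c3d8, c63f, ca22, cd35, db57, ec67}.
Only in a6af's history (ahead): {} — 0.
Only in c3d8's history (behind): {06e0, 0d95, c1e7, c3d8, c63f, ca22, cd35, db57, ec67} — 9.

0 ahead, 9 behind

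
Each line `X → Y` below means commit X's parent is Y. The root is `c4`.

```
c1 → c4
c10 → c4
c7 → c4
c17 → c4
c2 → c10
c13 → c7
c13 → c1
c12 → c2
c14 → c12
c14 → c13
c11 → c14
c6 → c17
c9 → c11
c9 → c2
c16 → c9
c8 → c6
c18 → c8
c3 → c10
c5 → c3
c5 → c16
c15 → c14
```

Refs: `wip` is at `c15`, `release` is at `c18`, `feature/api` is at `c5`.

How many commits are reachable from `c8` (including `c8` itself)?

4

Walking parent pointers from c8: reachable set = {c17, c4, c6, c8}.
That is 4 commits.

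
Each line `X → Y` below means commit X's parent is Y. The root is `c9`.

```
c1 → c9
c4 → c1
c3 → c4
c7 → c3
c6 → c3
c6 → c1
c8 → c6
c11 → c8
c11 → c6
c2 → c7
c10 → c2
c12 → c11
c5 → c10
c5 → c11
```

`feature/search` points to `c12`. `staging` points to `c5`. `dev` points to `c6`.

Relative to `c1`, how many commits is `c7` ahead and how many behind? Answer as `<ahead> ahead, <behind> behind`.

Reachable from c7: {c1, c3, c4, c7, c9}.
Reachable from c1: {c1, c9}.
Only in c7's history (ahead): {c3, c4, c7} — 3.
Only in c1's history (behind): {} — 0.

3 ahead, 0 behind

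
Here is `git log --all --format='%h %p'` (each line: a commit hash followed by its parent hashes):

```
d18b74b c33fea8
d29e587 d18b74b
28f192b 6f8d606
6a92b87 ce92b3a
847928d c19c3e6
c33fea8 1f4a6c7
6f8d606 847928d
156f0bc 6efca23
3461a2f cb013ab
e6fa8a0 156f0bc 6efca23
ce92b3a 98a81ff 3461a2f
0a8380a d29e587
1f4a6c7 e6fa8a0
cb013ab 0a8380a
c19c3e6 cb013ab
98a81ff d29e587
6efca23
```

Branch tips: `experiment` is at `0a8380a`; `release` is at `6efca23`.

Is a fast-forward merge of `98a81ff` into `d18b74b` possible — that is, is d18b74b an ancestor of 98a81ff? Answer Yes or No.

Yes

A fast-forward from d18b74b to 98a81ff is possible iff d18b74b is an ancestor of 98a81ff.
Ancestors of 98a81ff: {156f0bc, 1f4a6c7, 6efca23, 98a81ff, c33fea8, d18b74b, d29e587, e6fa8a0}.
d18b74b is among them, so fast-forward is possible.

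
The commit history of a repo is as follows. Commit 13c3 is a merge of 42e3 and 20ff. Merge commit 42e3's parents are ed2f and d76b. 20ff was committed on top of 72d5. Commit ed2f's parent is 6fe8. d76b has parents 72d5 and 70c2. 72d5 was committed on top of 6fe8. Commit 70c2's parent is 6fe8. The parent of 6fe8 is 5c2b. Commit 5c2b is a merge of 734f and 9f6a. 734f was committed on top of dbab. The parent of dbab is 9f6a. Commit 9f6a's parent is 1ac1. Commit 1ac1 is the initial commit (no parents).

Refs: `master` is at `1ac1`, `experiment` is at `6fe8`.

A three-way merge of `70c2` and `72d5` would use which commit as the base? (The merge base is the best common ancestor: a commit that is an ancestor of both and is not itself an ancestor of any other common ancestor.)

Ancestors of 70c2: {1ac1, 5c2b, 6fe8, 70c2, 734f, 9f6a, dbab}.
Ancestors of 72d5: {1ac1, 5c2b, 6fe8, 72d5, 734f, 9f6a, dbab}.
Common ancestors: {1ac1, 5c2b, 6fe8, 734f, 9f6a, dbab}.
Among these, 6fe8 is not an ancestor of any other common ancestor — it is the merge base.

6fe8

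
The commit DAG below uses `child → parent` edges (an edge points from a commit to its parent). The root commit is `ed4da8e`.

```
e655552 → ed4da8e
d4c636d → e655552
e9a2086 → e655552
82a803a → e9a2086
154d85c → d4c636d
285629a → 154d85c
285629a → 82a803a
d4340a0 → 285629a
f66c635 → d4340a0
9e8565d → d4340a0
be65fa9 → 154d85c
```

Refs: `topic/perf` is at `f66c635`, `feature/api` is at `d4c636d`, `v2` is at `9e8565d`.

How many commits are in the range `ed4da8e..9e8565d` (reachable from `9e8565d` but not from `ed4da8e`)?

8

Reachable from 9e8565d: {154d85c, 285629a, 82a803a, 9e8565d, d4340a0, d4c636d, e655552, e9a2086, ed4da8e}.
Reachable from ed4da8e: {ed4da8e}.
In 9e8565d's history but not ed4da8e's: {154d85c, 285629a, 82a803a, 9e8565d, d4340a0, d4c636d, e655552, e9a2086} — 8 commits.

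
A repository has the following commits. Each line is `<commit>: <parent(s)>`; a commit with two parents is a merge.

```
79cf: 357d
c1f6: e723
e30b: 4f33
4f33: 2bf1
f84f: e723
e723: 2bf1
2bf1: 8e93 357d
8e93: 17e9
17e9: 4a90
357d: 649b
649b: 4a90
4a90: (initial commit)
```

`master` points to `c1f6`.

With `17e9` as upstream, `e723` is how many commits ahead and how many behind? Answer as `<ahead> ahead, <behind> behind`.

5 ahead, 0 behind

Reachable from e723: {17e9, 2bf1, 357d, 4a90, 649b, 8e93, e723}.
Reachable from 17e9: {17e9, 4a90}.
Only in e723's history (ahead): {2bf1, 357d, 649b, 8e93, e723} — 5.
Only in 17e9's history (behind): {} — 0.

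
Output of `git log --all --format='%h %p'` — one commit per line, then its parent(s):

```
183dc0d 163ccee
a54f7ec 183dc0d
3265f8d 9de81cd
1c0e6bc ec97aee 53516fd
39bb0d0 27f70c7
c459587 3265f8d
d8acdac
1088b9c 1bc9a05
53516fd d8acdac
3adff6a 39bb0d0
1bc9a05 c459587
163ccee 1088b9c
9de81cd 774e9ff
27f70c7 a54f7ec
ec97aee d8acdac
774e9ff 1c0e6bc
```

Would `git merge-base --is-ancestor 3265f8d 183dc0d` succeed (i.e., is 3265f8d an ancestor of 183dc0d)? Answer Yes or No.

Ancestors of 183dc0d (commits reachable by following parents): {1088b9c, 163ccee, 183dc0d, 1bc9a05, 1c0e6bc, 3265f8d, 53516fd, 774e9ff, 9de81cd, c459587, d8acdac, ec97aee}.
3265f8d is in that set, so it is an ancestor of 183dc0d.

Yes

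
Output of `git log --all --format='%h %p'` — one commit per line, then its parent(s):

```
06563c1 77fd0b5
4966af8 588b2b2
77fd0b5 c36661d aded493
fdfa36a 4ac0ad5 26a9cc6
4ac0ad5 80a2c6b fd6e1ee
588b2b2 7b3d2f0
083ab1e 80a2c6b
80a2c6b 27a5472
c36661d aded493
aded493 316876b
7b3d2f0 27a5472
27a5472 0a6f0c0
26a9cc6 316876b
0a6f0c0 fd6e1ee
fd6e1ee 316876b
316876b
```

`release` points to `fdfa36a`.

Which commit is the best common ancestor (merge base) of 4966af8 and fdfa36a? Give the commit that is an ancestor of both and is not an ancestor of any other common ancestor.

27a5472

Ancestors of 4966af8: {0a6f0c0, 27a5472, 316876b, 4966af8, 588b2b2, 7b3d2f0, fd6e1ee}.
Ancestors of fdfa36a: {0a6f0c0, 26a9cc6, 27a5472, 316876b, 4ac0ad5, 80a2c6b, fd6e1ee, fdfa36a}.
Common ancestors: {0a6f0c0, 27a5472, 316876b, fd6e1ee}.
Among these, 27a5472 is not an ancestor of any other common ancestor — it is the merge base.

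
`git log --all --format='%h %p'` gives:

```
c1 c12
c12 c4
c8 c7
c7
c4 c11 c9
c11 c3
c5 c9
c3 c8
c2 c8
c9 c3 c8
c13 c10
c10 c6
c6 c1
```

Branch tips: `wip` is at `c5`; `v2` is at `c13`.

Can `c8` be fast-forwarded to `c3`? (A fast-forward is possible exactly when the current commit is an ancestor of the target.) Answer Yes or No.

Yes

A fast-forward from c8 to c3 is possible iff c8 is an ancestor of c3.
Ancestors of c3: {c3, c7, c8}.
c8 is among them, so fast-forward is possible.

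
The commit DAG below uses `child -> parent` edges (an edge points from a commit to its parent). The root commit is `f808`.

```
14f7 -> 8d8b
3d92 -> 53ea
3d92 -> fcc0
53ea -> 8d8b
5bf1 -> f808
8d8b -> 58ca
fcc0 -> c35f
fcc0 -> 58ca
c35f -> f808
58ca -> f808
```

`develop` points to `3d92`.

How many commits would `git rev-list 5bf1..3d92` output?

6

Reachable from 3d92: {3d92, 53ea, 58ca, 8d8b, c35f, f808, fcc0}.
Reachable from 5bf1: {5bf1, f808}.
In 3d92's history but not 5bf1's: {3d92, 53ea, 58ca, 8d8b, c35f, fcc0} — 6 commits.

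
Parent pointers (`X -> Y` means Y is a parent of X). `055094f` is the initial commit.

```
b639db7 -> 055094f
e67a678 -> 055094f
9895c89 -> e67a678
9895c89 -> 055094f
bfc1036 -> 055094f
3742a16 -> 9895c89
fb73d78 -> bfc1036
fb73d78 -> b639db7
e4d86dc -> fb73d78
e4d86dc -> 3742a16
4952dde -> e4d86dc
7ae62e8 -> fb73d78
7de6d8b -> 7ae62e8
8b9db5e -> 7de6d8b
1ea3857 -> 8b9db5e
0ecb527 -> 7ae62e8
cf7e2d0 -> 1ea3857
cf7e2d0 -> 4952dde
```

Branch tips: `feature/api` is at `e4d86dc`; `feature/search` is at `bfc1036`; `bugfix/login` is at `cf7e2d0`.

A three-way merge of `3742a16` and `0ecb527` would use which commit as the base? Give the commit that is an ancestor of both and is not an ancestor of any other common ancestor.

Ancestors of 3742a16: {055094f, 3742a16, 9895c89, e67a678}.
Ancestors of 0ecb527: {055094f, 0ecb527, 7ae62e8, b639db7, bfc1036, fb73d78}.
Common ancestors: {055094f}.
The only common ancestor is 055094f, so it is the merge base.

055094f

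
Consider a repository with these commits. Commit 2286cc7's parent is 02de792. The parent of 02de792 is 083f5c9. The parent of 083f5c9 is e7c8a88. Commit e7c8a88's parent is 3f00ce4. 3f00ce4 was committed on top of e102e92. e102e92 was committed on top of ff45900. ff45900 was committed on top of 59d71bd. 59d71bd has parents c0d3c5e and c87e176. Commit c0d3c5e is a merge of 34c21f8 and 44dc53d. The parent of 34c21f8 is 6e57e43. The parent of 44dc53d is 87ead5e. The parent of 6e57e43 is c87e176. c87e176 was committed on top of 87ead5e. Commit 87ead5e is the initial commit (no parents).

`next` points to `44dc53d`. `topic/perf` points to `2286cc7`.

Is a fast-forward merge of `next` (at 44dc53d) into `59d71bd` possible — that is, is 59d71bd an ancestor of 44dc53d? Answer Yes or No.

A fast-forward from 59d71bd to 44dc53d is possible iff 59d71bd is an ancestor of 44dc53d.
Ancestors of 44dc53d: {44dc53d, 87ead5e}.
59d71bd is not among them, so fast-forward is not possible.

No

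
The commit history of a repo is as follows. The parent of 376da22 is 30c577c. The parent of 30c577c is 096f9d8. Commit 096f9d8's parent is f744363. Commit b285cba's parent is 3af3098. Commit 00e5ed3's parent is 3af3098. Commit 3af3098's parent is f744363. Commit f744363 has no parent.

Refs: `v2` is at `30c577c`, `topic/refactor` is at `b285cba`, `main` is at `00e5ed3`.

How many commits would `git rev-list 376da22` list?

Walking parent pointers from 376da22: reachable set = {096f9d8, 30c577c, 376da22, f744363}.
That is 4 commits.

4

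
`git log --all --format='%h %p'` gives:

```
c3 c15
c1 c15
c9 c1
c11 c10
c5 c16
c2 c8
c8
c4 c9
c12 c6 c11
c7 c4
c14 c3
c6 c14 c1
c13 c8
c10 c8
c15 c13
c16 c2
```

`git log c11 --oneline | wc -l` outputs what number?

Walking parent pointers from c11: reachable set = {c10, c11, c8}.
That is 3 commits.

3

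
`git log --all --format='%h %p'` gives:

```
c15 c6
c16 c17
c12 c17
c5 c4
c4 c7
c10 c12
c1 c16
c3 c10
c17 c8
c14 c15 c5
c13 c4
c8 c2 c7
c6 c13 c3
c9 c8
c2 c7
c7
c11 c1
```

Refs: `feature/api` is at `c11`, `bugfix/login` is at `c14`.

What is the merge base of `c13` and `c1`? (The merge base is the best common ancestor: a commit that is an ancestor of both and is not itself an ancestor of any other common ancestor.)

Ancestors of c13: {c13, c4, c7}.
Ancestors of c1: {c1, c16, c17, c2, c7, c8}.
Common ancestors: {c7}.
The only common ancestor is c7, so it is the merge base.

c7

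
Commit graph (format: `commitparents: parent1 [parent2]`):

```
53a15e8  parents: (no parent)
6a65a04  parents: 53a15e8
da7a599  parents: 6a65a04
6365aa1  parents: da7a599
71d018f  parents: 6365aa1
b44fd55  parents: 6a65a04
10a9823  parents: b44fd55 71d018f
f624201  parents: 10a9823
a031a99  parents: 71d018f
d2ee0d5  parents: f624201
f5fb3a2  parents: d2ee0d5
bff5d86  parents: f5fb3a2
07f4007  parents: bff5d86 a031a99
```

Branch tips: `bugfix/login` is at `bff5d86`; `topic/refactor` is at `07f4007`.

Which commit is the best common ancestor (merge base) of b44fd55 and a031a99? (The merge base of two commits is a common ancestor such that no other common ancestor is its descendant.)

Ancestors of b44fd55: {53a15e8, 6a65a04, b44fd55}.
Ancestors of a031a99: {53a15e8, 6365aa1, 6a65a04, 71d018f, a031a99, da7a599}.
Common ancestors: {53a15e8, 6a65a04}.
Among these, 6a65a04 is not an ancestor of any other common ancestor — it is the merge base.

6a65a04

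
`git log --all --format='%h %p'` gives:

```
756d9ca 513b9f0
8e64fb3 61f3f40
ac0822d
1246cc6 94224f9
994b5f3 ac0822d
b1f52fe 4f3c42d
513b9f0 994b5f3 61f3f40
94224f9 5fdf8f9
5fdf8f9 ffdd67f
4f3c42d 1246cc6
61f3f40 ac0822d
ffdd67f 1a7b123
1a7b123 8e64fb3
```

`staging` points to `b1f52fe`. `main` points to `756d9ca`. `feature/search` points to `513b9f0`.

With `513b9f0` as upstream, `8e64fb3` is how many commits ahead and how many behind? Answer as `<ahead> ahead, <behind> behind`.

Reachable from 8e64fb3: {61f3f40, 8e64fb3, ac0822d}.
Reachable from 513b9f0: {513b9f0, 61f3f40, 994b5f3, ac0822d}.
Only in 8e64fb3's history (ahead): {8e64fb3} — 1.
Only in 513b9f0's history (behind): {513b9f0, 994b5f3} — 2.

1 ahead, 2 behind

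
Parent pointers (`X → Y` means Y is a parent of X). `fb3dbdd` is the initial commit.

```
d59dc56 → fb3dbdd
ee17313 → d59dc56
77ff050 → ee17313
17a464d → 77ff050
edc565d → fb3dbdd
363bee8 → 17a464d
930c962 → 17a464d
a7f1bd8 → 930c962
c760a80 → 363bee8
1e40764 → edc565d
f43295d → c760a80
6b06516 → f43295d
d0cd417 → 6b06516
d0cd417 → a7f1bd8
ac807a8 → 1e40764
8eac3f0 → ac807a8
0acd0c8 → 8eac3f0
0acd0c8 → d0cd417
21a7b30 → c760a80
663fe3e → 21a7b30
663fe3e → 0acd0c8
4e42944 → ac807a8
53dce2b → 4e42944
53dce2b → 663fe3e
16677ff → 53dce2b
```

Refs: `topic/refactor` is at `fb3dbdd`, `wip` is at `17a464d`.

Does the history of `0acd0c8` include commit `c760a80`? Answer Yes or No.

Ancestors of 0acd0c8 (commits reachable by following parents): {0acd0c8, 17a464d, 1e40764, 363bee8, 6b06516, 77ff050, 8eac3f0, 930c962, a7f1bd8, ac807a8, c760a80, d0cd417, d59dc56, edc565d, ee17313, f43295d, fb3dbdd}.
c760a80 is in that set, so it is an ancestor of 0acd0c8.

Yes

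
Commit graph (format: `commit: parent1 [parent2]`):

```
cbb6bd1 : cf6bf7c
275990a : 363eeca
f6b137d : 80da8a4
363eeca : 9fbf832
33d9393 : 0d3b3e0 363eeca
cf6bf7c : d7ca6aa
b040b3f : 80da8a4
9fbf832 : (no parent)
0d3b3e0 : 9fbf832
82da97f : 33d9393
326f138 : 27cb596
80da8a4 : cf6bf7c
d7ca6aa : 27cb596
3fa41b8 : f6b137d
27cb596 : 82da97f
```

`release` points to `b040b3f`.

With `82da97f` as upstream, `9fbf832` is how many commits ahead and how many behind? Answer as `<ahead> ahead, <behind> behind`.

0 ahead, 4 behind

Reachable from 9fbf832: {9fbf832}.
Reachable from 82da97f: {0d3b3e0, 33d9393, 363eeca, 82da97f, 9fbf832}.
Only in 9fbf832's history (ahead): {} — 0.
Only in 82da97f's history (behind): {0d3b3e0, 33d9393, 363eeca, 82da97f} — 4.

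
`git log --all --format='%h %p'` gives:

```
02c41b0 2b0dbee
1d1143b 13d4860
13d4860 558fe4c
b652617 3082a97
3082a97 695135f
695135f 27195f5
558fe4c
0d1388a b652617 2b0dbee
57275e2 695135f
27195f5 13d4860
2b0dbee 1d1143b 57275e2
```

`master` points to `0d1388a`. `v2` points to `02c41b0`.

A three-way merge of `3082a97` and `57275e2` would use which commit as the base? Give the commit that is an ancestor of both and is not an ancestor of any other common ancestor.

Ancestors of 3082a97: {13d4860, 27195f5, 3082a97, 558fe4c, 695135f}.
Ancestors of 57275e2: {13d4860, 27195f5, 558fe4c, 57275e2, 695135f}.
Common ancestors: {13d4860, 27195f5, 558fe4c, 695135f}.
Among these, 695135f is not an ancestor of any other common ancestor — it is the merge base.

695135f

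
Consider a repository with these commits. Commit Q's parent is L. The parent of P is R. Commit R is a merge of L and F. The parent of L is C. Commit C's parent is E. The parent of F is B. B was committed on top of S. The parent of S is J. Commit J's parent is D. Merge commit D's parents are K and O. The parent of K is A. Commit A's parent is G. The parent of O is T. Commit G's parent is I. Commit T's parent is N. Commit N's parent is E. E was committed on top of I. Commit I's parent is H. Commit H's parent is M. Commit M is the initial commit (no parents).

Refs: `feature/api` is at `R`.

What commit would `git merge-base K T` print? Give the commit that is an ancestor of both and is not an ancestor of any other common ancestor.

Ancestors of K: {A, G, H, I, K, M}.
Ancestors of T: {E, H, I, M, N, T}.
Common ancestors: {H, I, M}.
Among these, I is not an ancestor of any other common ancestor — it is the merge base.

I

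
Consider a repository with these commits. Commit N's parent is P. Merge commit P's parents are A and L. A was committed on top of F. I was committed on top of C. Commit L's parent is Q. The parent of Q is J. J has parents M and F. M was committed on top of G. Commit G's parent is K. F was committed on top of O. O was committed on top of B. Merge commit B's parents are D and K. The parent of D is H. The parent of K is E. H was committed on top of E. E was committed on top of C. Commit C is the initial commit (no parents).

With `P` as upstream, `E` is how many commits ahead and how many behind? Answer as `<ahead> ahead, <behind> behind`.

Reachable from E: {C, E}.
Reachable from P: {A, B, C, D, E, F, G, H, J, K, L, M, O, P, Q}.
Only in E's history (ahead): {} — 0.
Only in P's history (behind): {A, B, D, F, G, H, J, K, L, M, O, P, Q} — 13.

0 ahead, 13 behind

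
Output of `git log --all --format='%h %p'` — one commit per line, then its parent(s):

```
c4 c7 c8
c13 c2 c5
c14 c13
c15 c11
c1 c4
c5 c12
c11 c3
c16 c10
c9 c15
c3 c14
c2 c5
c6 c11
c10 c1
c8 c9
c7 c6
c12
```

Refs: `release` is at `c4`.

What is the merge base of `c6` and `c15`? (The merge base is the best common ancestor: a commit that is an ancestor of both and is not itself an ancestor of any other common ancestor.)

Ancestors of c6: {c11, c12, c13, c14, c2, c3, c5, c6}.
Ancestors of c15: {c11, c12, c13, c14, c15, c2, c3, c5}.
Common ancestors: {c11, c12, c13, c14, c2, c3, c5}.
Among these, c11 is not an ancestor of any other common ancestor — it is the merge base.

c11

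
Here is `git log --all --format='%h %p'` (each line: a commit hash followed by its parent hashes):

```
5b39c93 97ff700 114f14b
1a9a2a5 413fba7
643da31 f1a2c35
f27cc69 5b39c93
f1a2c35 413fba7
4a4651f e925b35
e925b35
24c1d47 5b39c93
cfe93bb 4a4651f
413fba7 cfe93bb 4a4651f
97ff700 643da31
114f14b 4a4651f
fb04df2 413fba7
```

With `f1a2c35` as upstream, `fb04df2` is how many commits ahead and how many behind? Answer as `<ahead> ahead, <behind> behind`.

1 ahead, 1 behind

Reachable from fb04df2: {413fba7, 4a4651f, cfe93bb, e925b35, fb04df2}.
Reachable from f1a2c35: {413fba7, 4a4651f, cfe93bb, e925b35, f1a2c35}.
Only in fb04df2's history (ahead): {fb04df2} — 1.
Only in f1a2c35's history (behind): {f1a2c35} — 1.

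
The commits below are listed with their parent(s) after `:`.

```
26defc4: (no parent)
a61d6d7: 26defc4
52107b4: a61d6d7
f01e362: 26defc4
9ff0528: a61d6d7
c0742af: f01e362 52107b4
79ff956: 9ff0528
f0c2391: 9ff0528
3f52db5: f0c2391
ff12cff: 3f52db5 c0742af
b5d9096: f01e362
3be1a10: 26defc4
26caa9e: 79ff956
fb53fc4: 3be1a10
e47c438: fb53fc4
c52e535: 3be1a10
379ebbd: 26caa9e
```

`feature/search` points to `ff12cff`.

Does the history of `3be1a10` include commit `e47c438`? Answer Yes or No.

No

Ancestors of 3be1a10: {26defc4, 3be1a10}.
e47c438 is not in that set, so it is not an ancestor of 3be1a10.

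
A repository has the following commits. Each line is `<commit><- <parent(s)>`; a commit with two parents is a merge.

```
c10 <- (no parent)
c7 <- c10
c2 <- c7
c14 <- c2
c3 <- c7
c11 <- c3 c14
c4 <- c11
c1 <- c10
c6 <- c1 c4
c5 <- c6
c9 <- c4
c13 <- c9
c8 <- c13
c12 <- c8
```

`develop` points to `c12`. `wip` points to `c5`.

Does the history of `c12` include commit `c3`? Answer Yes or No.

Yes

Ancestors of c12 (commits reachable by following parents): {c10, c11, c12, c13, c14, c2, c3, c4, c7, c8, c9}.
c3 is in that set, so it is an ancestor of c12.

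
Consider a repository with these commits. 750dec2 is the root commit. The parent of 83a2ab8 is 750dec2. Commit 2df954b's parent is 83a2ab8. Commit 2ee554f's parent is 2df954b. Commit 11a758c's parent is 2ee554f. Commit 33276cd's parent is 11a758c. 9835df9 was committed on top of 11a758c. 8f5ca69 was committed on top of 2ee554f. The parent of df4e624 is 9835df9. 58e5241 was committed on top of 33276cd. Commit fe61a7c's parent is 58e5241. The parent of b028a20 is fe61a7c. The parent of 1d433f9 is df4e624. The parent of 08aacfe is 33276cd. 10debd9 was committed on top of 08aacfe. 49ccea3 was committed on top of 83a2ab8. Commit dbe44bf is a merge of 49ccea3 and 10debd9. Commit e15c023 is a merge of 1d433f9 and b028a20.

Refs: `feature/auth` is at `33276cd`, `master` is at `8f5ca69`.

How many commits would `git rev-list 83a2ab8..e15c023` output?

Reachable from e15c023: {11a758c, 1d433f9, 2df954b, 2ee554f, 33276cd, 58e5241, 750dec2, 83a2ab8, 9835df9, b028a20, df4e624, e15c023, fe61a7c}.
Reachable from 83a2ab8: {750dec2, 83a2ab8}.
In e15c023's history but not 83a2ab8's: {11a758c, 1d433f9, 2df954b, 2ee554f, 33276cd, 58e5241, 9835df9, b028a20, df4e624, e15c023, fe61a7c} — 11 commits.

11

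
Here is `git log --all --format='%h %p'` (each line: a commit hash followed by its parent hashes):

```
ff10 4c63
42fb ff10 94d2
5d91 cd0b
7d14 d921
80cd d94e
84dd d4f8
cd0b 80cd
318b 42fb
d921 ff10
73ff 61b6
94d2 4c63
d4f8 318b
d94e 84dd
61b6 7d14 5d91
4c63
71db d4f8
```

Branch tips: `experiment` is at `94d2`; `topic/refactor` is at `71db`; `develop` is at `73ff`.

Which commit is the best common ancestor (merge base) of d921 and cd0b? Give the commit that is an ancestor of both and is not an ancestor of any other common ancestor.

ff10

Ancestors of d921: {4c63, d921, ff10}.
Ancestors of cd0b: {318b, 42fb, 4c63, 80cd, 84dd, 94d2, cd0b, d4f8, d94e, ff10}.
Common ancestors: {4c63, ff10}.
Among these, ff10 is not an ancestor of any other common ancestor — it is the merge base.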